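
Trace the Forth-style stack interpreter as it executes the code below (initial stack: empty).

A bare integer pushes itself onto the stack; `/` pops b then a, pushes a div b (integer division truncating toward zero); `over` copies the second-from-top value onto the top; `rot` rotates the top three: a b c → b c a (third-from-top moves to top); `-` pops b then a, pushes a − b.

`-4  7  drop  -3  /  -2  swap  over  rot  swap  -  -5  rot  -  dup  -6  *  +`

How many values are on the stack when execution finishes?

2

-4   -> -4
7    -> -4 7
drop -> -4
-3   -> -4 -3
/    -> 1
-2   -> 1 -2
swap -> -2 1
over -> -2 1 -2
rot  -> 1 -2 -2
swap -> 1 -2 -2
-    -> 1 0
-5   -> 1 0 -5
rot  -> 0 -5 1
-    -> 0 -6
dup  -> 0 -6 -6
-6   -> 0 -6 -6 -6
*    -> 0 -6 36
+    -> 0 30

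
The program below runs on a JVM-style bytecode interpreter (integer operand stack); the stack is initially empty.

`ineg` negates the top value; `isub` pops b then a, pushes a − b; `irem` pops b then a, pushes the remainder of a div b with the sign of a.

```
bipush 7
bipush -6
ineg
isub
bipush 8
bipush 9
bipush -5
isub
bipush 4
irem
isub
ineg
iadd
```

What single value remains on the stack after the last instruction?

-5

bipush 7  → [7]
bipush -6 → [7, -6]
ineg      → [7, 6]
isub      → [1]
bipush 8  → [1, 8]
bipush 9  → [1, 8, 9]
bipush -5 → [1, 8, 9, -5]
isub      → [1, 8, 14]
bipush 4  → [1, 8, 14, 4]
irem      → [1, 8, 2]
isub      → [1, 6]
ineg      → [1, -6]
iadd      → [-5]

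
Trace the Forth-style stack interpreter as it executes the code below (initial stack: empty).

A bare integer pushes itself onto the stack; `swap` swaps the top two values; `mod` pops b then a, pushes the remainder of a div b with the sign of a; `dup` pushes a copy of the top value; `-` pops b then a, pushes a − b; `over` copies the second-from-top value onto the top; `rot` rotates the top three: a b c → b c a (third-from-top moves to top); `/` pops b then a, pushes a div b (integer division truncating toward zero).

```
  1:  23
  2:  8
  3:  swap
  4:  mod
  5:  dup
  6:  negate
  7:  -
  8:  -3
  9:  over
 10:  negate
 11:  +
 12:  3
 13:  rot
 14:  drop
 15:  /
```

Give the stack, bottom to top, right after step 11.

[16, -19]

23      [23]
8       [23, 8]
swap    [8, 23]
mod     [8]
dup     [8, 8]
negate  [8, -8]
-       [16]
-3      [16, -3]
over    [16, -3, 16]
negate  [16, -3, -16]
+       [16, -19]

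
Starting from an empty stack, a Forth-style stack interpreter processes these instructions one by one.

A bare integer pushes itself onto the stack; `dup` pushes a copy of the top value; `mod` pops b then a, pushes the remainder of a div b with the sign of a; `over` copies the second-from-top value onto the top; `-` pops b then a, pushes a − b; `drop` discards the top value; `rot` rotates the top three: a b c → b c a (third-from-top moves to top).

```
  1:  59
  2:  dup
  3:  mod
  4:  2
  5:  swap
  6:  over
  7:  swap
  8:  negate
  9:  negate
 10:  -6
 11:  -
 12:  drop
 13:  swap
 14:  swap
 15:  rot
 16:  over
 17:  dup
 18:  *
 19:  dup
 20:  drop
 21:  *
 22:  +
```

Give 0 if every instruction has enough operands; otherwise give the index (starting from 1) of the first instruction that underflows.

59     → [59]
dup    → [59, 59]
mod    → [0]
2      → [0, 2]
swap   → [2, 0]
over   → [2, 0, 2]
swap   → [2, 2, 0]
negate → [2, 2, 0]
negate → [2, 2, 0]
-6     → [2, 2, 0, -6]
-      → [2, 2, 6]
drop   → [2, 2]
swap   → [2, 2]
swap   → [2, 2]
rot  — needs 3 operands, stack has 2 → underflow

15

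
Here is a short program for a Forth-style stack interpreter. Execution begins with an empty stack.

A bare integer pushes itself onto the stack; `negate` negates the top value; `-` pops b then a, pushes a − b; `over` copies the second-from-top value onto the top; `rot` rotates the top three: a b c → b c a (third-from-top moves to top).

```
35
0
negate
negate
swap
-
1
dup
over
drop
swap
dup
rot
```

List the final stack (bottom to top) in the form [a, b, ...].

[-35, 1, 1, 1]

35     : [35]
0      : [35, 0]
negate : [35, 0]
negate : [35, 0]
swap   : [0, 35]
-      : [-35]
1      : [-35, 1]
dup    : [-35, 1, 1]
over   : [-35, 1, 1, 1]
drop   : [-35, 1, 1]
swap   : [-35, 1, 1]
dup    : [-35, 1, 1, 1]
rot    : [-35, 1, 1, 1]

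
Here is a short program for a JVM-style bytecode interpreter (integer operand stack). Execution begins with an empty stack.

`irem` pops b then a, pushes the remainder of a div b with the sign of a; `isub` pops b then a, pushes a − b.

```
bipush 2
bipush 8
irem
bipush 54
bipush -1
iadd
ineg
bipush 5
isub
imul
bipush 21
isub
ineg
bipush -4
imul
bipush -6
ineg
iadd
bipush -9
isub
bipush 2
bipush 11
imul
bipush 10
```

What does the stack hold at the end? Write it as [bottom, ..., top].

bipush 2  : [2]
bipush 8  : [2, 8]
irem      : [2]
bipush 54 : [2, 54]
bipush -1 : [2, 54, -1]
iadd      : [2, 53]
ineg      : [2, -53]
bipush 5  : [2, -53, 5]
isub      : [2, -58]
imul      : [-116]
bipush 21 : [-116, 21]
isub      : [-137]
ineg      : [137]
bipush -4 : [137, -4]
imul      : [-548]
bipush -6 : [-548, -6]
ineg      : [-548, 6]
iadd      : [-542]
bipush -9 : [-542, -9]
isub      : [-533]
bipush 2  : [-533, 2]
bipush 11 : [-533, 2, 11]
imul      : [-533, 22]
bipush 10 : [-533, 22, 10]

[-533, 22, 10]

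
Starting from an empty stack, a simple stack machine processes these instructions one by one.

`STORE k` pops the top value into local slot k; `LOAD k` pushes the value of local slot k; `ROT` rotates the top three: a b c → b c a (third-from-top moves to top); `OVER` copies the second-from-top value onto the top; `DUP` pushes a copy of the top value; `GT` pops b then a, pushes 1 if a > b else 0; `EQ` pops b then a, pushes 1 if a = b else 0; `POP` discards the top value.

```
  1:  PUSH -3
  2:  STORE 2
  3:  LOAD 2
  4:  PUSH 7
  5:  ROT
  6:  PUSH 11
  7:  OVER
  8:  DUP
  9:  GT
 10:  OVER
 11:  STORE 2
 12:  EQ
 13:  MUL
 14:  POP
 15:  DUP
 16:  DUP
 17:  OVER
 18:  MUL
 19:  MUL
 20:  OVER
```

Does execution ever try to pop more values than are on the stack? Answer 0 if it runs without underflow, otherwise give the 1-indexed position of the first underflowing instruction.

PUSH -3  -3
STORE 2  (empty)
LOAD 2   -3
PUSH 7   -3 7
ROT  — needs 3 operands, stack has 2 → underflow

5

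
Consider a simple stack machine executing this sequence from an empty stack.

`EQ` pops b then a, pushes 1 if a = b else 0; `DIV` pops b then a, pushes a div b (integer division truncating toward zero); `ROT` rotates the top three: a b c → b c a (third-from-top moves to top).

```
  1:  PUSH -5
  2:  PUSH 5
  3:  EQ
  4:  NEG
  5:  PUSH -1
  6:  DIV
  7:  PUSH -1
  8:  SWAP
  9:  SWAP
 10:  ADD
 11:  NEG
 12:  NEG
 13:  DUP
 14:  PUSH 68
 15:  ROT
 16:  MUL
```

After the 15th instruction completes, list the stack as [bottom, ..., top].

[-1, 68, -1]

PUSH -5  [-5]
PUSH 5   [-5, 5]
EQ       [0]
NEG      [0]
PUSH -1  [0, -1]
DIV      [0]
PUSH -1  [0, -1]
SWAP     [-1, 0]
SWAP     [0, -1]
ADD      [-1]
NEG      [1]
NEG      [-1]
DUP      [-1, -1]
PUSH 68  [-1, -1, 68]
ROT      [-1, 68, -1]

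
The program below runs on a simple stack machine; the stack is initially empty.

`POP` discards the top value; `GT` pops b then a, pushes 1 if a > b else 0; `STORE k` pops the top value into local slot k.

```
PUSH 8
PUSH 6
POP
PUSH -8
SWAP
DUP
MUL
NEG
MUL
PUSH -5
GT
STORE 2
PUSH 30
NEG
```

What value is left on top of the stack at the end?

PUSH 8  : [8]
PUSH 6  : [8, 6]
POP     : [8]
PUSH -8 : [8, -8]
SWAP    : [-8, 8]
DUP     : [-8, 8, 8]
MUL     : [-8, 64]
NEG     : [-8, -64]
MUL     : [512]
PUSH -5 : [512, -5]
GT      : [1]
STORE 2 : []
PUSH 30 : [30]
NEG     : [-30]

-30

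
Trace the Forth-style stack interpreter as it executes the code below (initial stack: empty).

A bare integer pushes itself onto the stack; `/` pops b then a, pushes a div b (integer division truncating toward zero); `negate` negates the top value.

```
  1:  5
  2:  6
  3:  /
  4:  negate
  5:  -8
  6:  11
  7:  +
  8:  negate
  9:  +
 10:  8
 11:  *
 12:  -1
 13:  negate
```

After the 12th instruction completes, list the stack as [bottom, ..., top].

[-24, -1]

5      -> [5]
6      -> [5, 6]
/      -> [0]
negate -> [0]
-8     -> [0, -8]
11     -> [0, -8, 11]
+      -> [0, 3]
negate -> [0, -3]
+      -> [-3]
8      -> [-3, 8]
*      -> [-24]
-1     -> [-24, -1]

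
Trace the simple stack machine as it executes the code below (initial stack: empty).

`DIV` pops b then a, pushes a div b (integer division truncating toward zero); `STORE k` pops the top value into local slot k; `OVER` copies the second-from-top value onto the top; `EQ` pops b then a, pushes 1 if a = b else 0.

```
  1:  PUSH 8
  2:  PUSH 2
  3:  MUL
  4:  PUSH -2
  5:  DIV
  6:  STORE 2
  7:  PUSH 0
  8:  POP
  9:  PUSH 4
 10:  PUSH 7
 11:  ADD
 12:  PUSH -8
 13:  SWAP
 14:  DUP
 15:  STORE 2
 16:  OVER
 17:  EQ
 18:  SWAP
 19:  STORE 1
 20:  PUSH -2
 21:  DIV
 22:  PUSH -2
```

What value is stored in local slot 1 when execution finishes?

PUSH 8  → 8
PUSH 2  → 8 2
MUL     → 16
PUSH -2 → 16 -2
DIV     → -8
STORE 2 → (empty)
PUSH 0  → 0
POP     → (empty)
PUSH 4  → 4
PUSH 7  → 4 7
ADD     → 11
PUSH -8 → 11 -8
SWAP    → -8 11
DUP     → -8 11 11
STORE 2 → -8 11
OVER    → -8 11 -8
EQ      → -8 0
SWAP    → 0 -8
STORE 1 → 0
PUSH -2 → 0 -2
DIV     → 0
PUSH -2 → 0 -2

-8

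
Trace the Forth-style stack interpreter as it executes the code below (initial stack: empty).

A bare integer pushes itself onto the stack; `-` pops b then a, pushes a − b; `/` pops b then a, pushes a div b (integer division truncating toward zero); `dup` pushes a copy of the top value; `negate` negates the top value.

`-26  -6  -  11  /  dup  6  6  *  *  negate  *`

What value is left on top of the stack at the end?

-26     [-26]
-6      [-26, -6]
-       [-20]
11      [-20, 11]
/       [-1]
dup     [-1, -1]
6       [-1, -1, 6]
6       [-1, -1, 6, 6]
*       [-1, -1, 36]
*       [-1, -36]
negate  [-1, 36]
*       [-36]

-36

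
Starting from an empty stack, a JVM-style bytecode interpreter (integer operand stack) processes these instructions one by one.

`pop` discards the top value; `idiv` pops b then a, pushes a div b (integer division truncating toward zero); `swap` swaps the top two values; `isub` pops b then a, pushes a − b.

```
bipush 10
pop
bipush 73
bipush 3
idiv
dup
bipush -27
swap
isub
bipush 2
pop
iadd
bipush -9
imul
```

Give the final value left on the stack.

bipush 10  -> 10
pop        -> (empty)
bipush 73  -> 73
bipush 3   -> 73 3
idiv       -> 24
dup        -> 24 24
bipush -27 -> 24 24 -27
swap       -> 24 -27 24
isub       -> 24 -51
bipush 2   -> 24 -51 2
pop        -> 24 -51
iadd       -> -27
bipush -9  -> -27 -9
imul       -> 243

243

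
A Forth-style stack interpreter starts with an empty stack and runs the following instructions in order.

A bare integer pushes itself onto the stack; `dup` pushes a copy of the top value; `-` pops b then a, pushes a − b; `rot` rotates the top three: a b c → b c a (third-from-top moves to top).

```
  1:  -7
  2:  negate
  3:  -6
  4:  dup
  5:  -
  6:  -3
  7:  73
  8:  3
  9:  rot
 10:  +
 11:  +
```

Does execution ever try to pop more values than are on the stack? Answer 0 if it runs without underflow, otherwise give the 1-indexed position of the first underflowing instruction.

-7     → [-7]
negate → [7]
-6     → [7, -6]
dup    → [7, -6, -6]
-      → [7, 0]
-3     → [7, 0, -3]
73     → [7, 0, -3, 73]
3      → [7, 0, -3, 73, 3]
rot    → [7, 0, 73, 3, -3]
+      → [7, 0, 73, 0]
+      → [7, 0, 73]

0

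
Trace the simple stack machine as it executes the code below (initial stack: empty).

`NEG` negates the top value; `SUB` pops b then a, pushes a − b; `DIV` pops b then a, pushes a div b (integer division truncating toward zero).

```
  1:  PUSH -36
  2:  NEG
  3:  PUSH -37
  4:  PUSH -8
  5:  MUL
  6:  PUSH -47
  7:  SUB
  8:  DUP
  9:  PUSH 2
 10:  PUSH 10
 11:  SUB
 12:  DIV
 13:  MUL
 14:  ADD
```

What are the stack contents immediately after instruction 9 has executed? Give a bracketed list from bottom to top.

[36, 343, 343, 2]

PUSH -36 : [-36]
NEG      : [36]
PUSH -37 : [36, -37]
PUSH -8  : [36, -37, -8]
MUL      : [36, 296]
PUSH -47 : [36, 296, -47]
SUB      : [36, 343]
DUP      : [36, 343, 343]
PUSH 2   : [36, 343, 343, 2]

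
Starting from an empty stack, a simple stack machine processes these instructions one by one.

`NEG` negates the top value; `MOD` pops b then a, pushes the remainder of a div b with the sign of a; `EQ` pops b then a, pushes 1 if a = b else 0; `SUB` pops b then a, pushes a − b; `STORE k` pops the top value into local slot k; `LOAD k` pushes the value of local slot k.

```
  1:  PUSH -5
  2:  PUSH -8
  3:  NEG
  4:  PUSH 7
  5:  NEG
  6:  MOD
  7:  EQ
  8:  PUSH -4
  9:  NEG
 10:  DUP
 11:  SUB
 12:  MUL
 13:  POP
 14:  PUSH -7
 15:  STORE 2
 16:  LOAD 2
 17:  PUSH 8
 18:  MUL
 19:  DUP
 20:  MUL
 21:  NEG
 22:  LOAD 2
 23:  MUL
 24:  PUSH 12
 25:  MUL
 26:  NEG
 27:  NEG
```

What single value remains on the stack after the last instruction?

263424

PUSH -5  [-5]
PUSH -8  [-5, -8]
NEG      [-5, 8]
PUSH 7   [-5, 8, 7]
NEG      [-5, 8, -7]
MOD      [-5, 1]
EQ       [0]
PUSH -4  [0, -4]
NEG      [0, 4]
DUP      [0, 4, 4]
SUB      [0, 0]
MUL      [0]
POP      []
PUSH -7  [-7]
STORE 2  []
LOAD 2   [-7]
PUSH 8   [-7, 8]
MUL      [-56]
DUP      [-56, -56]
MUL      [3136]
NEG      [-3136]
LOAD 2   [-3136, -7]
MUL      [21952]
PUSH 12  [21952, 12]
MUL      [263424]
NEG      [-263424]
NEG      [263424]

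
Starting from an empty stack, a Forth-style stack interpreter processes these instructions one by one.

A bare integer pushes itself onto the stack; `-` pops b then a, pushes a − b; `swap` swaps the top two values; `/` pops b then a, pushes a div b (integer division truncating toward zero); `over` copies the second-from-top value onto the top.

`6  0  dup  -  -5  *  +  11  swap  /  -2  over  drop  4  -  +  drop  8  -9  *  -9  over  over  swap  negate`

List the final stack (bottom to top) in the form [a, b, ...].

6      : [6]
0      : [6, 0]
dup    : [6, 0, 0]
-      : [6, 0]
-5     : [6, 0, -5]
*      : [6, 0]
+      : [6]
11     : [6, 11]
swap   : [11, 6]
/      : [1]
-2     : [1, -2]
over   : [1, -2, 1]
drop   : [1, -2]
4      : [1, -2, 4]
-      : [1, -6]
+      : [-5]
drop   : []
8      : [8]
-9     : [8, -9]
*      : [-72]
-9     : [-72, -9]
over   : [-72, -9, -72]
over   : [-72, -9, -72, -9]
swap   : [-72, -9, -9, -72]
negate : [-72, -9, -9, 72]

[-72, -9, -9, 72]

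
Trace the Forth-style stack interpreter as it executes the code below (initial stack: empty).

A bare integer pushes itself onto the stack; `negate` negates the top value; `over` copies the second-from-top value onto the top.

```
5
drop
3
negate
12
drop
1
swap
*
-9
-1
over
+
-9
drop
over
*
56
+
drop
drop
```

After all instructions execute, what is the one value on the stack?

5      : [5]
drop   : []
3      : [3]
negate : [-3]
12     : [-3, 12]
drop   : [-3]
1      : [-3, 1]
swap   : [1, -3]
*      : [-3]
-9     : [-3, -9]
-1     : [-3, -9, -1]
over   : [-3, -9, -1, -9]
+      : [-3, -9, -10]
-9     : [-3, -9, -10, -9]
drop   : [-3, -9, -10]
over   : [-3, -9, -10, -9]
*      : [-3, -9, 90]
56     : [-3, -9, 90, 56]
+      : [-3, -9, 146]
drop   : [-3, -9]
drop   : [-3]

-3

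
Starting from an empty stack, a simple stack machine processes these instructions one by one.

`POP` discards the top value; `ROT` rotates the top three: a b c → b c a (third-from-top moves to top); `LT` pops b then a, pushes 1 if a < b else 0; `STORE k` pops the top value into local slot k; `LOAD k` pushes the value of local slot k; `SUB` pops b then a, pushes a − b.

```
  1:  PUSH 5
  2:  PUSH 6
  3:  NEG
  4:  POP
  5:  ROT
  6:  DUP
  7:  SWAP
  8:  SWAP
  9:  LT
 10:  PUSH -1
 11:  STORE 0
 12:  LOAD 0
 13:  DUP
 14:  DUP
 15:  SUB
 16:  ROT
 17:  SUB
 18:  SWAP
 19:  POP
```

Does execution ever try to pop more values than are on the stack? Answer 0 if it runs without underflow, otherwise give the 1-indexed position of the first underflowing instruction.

5

PUSH 5  5
PUSH 6  5 6
NEG     5 -6
POP     5
ROT  — needs 3 operands, stack has 1 → underflow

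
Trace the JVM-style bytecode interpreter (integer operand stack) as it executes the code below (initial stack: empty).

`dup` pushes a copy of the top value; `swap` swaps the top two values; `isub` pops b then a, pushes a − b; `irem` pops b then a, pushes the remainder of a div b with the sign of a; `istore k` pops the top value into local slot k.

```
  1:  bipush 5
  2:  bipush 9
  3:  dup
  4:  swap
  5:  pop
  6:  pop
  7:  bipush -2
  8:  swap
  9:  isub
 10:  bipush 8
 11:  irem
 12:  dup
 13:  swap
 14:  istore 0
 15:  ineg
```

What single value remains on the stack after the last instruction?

7

bipush 5  -> [5]
bipush 9  -> [5, 9]
dup       -> [5, 9, 9]
swap      -> [5, 9, 9]
pop       -> [5, 9]
pop       -> [5]
bipush -2 -> [5, -2]
swap      -> [-2, 5]
isub      -> [-7]
bipush 8  -> [-7, 8]
irem      -> [-7]
dup       -> [-7, -7]
swap      -> [-7, -7]
istore 0  -> [-7]
ineg      -> [7]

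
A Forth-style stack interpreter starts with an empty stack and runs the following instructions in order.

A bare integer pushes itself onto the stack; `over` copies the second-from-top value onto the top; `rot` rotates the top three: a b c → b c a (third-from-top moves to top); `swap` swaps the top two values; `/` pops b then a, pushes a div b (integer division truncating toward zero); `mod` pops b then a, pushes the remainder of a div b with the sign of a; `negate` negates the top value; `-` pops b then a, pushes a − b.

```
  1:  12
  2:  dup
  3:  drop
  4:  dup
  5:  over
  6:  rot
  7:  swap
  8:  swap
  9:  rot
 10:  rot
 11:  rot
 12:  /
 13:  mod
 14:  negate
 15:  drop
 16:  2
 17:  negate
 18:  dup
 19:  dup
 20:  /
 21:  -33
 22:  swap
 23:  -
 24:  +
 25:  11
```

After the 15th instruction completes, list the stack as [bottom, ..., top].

[]

12     → 12
dup    → 12 12
drop   → 12
dup    → 12 12
over   → 12 12 12
rot    → 12 12 12
swap   → 12 12 12
swap   → 12 12 12
rot    → 12 12 12
rot    → 12 12 12
rot    → 12 12 12
/      → 12 1
mod    → 0
negate → 0
drop   → (empty)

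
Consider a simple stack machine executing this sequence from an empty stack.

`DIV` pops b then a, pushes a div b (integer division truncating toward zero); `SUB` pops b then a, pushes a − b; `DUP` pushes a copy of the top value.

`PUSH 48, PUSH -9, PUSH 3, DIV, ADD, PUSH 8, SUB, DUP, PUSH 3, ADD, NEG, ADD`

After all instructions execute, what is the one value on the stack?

PUSH 48 : [48]
PUSH -9 : [48, -9]
PUSH 3  : [48, -9, 3]
DIV     : [48, -3]
ADD     : [45]
PUSH 8  : [45, 8]
SUB     : [37]
DUP     : [37, 37]
PUSH 3  : [37, 37, 3]
ADD     : [37, 40]
NEG     : [37, -40]
ADD     : [-3]

-3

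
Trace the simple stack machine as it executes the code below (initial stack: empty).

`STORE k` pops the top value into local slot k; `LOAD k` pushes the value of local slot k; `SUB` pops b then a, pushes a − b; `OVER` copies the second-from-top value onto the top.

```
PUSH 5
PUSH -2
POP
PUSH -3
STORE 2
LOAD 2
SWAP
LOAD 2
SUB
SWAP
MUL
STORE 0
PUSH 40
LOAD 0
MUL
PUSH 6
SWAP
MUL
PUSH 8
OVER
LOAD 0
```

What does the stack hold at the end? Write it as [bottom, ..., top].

[-5760, 8, -5760, -24]

PUSH 5   [5]
PUSH -2  [5, -2]
POP      [5]
PUSH -3  [5, -3]
STORE 2  [5]
LOAD 2   [5, -3]
SWAP     [-3, 5]
LOAD 2   [-3, 5, -3]
SUB      [-3, 8]
SWAP     [8, -3]
MUL      [-24]
STORE 0  []
PUSH 40  [40]
LOAD 0   [40, -24]
MUL      [-960]
PUSH 6   [-960, 6]
SWAP     [6, -960]
MUL      [-5760]
PUSH 8   [-5760, 8]
OVER     [-5760, 8, -5760]
LOAD 0   [-5760, 8, -5760, -24]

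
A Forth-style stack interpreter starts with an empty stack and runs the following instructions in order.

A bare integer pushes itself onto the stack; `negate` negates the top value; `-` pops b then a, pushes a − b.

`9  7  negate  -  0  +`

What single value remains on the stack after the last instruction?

16

9       9
7       9 7
negate  9 -7
-       16
0       16 0
+       16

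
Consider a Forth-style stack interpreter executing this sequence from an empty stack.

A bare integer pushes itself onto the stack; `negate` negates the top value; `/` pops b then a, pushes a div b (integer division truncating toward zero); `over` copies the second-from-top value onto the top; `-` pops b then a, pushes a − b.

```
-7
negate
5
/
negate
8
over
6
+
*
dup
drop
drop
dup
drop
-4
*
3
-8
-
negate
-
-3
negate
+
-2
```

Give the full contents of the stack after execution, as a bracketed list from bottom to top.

[18, -2]

-7     -> -7
negate -> 7
5      -> 7 5
/      -> 1
negate -> -1
8      -> -1 8
over   -> -1 8 -1
6      -> -1 8 -1 6
+      -> -1 8 5
*      -> -1 40
dup    -> -1 40 40
drop   -> -1 40
drop   -> -1
dup    -> -1 -1
drop   -> -1
-4     -> -1 -4
*      -> 4
3      -> 4 3
-8     -> 4 3 -8
-      -> 4 11
negate -> 4 -11
-      -> 15
-3     -> 15 -3
negate -> 15 3
+      -> 18
-2     -> 18 -2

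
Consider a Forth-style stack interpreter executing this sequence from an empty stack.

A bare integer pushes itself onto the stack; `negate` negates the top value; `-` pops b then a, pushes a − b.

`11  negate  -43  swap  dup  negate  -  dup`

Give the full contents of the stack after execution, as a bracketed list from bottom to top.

11     : [11]
negate : [-11]
-43    : [-11, -43]
swap   : [-43, -11]
dup    : [-43, -11, -11]
negate : [-43, -11, 11]
-      : [-43, -22]
dup    : [-43, -22, -22]

[-43, -22, -22]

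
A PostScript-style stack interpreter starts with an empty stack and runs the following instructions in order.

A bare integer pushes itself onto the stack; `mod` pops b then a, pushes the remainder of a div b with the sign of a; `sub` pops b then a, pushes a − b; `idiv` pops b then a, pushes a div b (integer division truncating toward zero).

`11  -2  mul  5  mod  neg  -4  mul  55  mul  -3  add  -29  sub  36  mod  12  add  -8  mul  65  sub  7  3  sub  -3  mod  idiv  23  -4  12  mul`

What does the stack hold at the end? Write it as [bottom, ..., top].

11   : 11
-2   : 11 -2
mul  : -22
5    : -22 5
mod  : -2
neg  : 2
-4   : 2 -4
mul  : -8
55   : -8 55
mul  : -440
-3   : -440 -3
add  : -443
-29  : -443 -29
sub  : -414
36   : -414 36
mod  : -18
12   : -18 12
add  : -6
-8   : -6 -8
mul  : 48
65   : 48 65
sub  : -17
7    : -17 7
3    : -17 7 3
sub  : -17 4
-3   : -17 4 -3
mod  : -17 1
idiv : -17
23   : -17 23
-4   : -17 23 -4
12   : -17 23 -4 12
mul  : -17 23 -48

[-17, 23, -48]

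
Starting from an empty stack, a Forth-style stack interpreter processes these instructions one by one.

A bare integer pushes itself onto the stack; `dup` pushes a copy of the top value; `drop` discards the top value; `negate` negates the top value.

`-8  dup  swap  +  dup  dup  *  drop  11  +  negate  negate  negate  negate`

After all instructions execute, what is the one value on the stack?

-8      -8
dup     -8 -8
swap    -8 -8
+       -16
dup     -16 -16
dup     -16 -16 -16
*       -16 256
drop    -16
11      -16 11
+       -5
negate  5
negate  -5
negate  5
negate  -5

-5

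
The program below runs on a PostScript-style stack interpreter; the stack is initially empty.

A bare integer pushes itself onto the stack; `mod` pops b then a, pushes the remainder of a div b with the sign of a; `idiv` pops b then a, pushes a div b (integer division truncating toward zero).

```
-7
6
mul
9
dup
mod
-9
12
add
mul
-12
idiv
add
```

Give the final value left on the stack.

-7   : [-7]
6    : [-7, 6]
mul  : [-42]
9    : [-42, 9]
dup  : [-42, 9, 9]
mod  : [-42, 0]
-9   : [-42, 0, -9]
12   : [-42, 0, -9, 12]
add  : [-42, 0, 3]
mul  : [-42, 0]
-12  : [-42, 0, -12]
idiv : [-42, 0]
add  : [-42]

-42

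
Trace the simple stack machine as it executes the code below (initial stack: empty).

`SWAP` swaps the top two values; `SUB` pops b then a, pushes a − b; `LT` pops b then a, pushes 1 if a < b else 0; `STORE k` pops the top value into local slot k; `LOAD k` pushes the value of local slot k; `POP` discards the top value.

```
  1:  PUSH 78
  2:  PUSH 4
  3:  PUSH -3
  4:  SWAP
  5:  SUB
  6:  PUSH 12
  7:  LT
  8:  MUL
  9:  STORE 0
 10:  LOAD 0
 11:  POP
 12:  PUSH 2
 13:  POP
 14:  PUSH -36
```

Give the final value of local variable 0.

PUSH 78  : 78
PUSH 4   : 78 4
PUSH -3  : 78 4 -3
SWAP     : 78 -3 4
SUB      : 78 -7
PUSH 12  : 78 -7 12
LT       : 78 1
MUL      : 78
STORE 0  : (empty)
LOAD 0   : 78
POP      : (empty)
PUSH 2   : 2
POP      : (empty)
PUSH -36 : -36

78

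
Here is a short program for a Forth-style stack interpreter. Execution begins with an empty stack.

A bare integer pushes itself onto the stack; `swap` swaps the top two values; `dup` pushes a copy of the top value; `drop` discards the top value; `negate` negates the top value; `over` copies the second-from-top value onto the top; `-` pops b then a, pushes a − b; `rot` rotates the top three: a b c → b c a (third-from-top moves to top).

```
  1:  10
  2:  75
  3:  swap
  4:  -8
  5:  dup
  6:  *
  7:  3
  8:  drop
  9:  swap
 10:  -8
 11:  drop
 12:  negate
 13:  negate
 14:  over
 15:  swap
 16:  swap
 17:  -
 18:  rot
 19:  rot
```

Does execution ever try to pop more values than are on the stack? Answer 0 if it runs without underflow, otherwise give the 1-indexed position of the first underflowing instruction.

0

10      [10]
75      [10, 75]
swap    [75, 10]
-8      [75, 10, -8]
dup     [75, 10, -8, -8]
*       [75, 10, 64]
3       [75, 10, 64, 3]
drop    [75, 10, 64]
swap    [75, 64, 10]
-8      [75, 64, 10, -8]
drop    [75, 64, 10]
negate  [75, 64, -10]
negate  [75, 64, 10]
over    [75, 64, 10, 64]
swap    [75, 64, 64, 10]
swap    [75, 64, 10, 64]
-       [75, 64, -54]
rot     [64, -54, 75]
rot     [-54, 75, 64]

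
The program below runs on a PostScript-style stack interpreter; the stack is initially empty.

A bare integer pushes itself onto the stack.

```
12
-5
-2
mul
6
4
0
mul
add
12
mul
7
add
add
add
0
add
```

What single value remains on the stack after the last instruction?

12   [12]
-5   [12, -5]
-2   [12, -5, -2]
mul  [12, 10]
6    [12, 10, 6]
4    [12, 10, 6, 4]
0    [12, 10, 6, 4, 0]
mul  [12, 10, 6, 0]
add  [12, 10, 6]
12   [12, 10, 6, 12]
mul  [12, 10, 72]
7    [12, 10, 72, 7]
add  [12, 10, 79]
add  [12, 89]
add  [101]
0    [101, 0]
add  [101]

101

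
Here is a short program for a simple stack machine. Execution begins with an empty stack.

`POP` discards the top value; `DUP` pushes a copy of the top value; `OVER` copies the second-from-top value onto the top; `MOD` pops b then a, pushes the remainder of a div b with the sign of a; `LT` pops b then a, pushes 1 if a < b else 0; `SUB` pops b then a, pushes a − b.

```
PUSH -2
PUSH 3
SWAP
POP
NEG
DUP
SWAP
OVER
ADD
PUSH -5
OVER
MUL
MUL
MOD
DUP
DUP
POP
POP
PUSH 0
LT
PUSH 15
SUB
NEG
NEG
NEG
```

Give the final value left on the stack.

PUSH -2 : [-2]
PUSH 3  : [-2, 3]
SWAP    : [3, -2]
POP     : [3]
NEG     : [-3]
DUP     : [-3, -3]
SWAP    : [-3, -3]
OVER    : [-3, -3, -3]
ADD     : [-3, -6]
PUSH -5 : [-3, -6, -5]
OVER    : [-3, -6, -5, -6]
MUL     : [-3, -6, 30]
MUL     : [-3, -180]
MOD     : [-3]
DUP     : [-3, -3]
DUP     : [-3, -3, -3]
POP     : [-3, -3]
POP     : [-3]
PUSH 0  : [-3, 0]
LT      : [1]
PUSH 15 : [1, 15]
SUB     : [-14]
NEG     : [14]
NEG     : [-14]
NEG     : [14]

14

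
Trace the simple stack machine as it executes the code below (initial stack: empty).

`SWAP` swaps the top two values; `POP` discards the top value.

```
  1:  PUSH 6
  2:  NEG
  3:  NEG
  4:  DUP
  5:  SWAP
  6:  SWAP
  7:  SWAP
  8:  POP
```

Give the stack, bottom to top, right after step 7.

PUSH 6  6
NEG     -6
NEG     6
DUP     6 6
SWAP    6 6
SWAP    6 6
SWAP    6 6

[6, 6]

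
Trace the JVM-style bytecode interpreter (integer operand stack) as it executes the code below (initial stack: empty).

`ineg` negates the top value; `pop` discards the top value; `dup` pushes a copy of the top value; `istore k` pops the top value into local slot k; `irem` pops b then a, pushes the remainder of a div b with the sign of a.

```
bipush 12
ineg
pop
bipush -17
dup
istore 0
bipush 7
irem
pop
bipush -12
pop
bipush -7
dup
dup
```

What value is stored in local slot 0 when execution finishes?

-17

bipush 12  : 12
ineg       : -12
pop        : (empty)
bipush -17 : -17
dup        : -17 -17
istore 0   : -17
bipush 7   : -17 7
irem       : -3
pop        : (empty)
bipush -12 : -12
pop        : (empty)
bipush -7  : -7
dup        : -7 -7
dup        : -7 -7 -7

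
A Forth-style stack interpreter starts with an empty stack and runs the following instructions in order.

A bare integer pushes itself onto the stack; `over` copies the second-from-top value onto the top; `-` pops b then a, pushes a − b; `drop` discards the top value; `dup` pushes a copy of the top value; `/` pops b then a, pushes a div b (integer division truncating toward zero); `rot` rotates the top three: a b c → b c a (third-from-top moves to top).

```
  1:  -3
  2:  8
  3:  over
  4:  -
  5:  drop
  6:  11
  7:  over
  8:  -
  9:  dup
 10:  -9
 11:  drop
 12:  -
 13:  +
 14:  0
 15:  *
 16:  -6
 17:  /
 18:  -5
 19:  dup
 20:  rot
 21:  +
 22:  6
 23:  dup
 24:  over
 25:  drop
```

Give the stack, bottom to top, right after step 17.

[0]

-3    [-3]
8     [-3, 8]
over  [-3, 8, -3]
-     [-3, 11]
drop  [-3]
11    [-3, 11]
over  [-3, 11, -3]
-     [-3, 14]
dup   [-3, 14, 14]
-9    [-3, 14, 14, -9]
drop  [-3, 14, 14]
-     [-3, 0]
+     [-3]
0     [-3, 0]
*     [0]
-6    [0, -6]
/     [0]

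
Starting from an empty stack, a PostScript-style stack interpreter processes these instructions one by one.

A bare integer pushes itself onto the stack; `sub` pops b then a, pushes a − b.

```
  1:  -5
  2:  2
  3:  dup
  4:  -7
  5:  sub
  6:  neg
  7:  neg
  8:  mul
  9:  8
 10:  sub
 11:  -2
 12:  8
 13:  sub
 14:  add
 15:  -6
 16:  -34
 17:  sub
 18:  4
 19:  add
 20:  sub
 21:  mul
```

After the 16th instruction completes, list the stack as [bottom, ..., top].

[-5, 0, -6, -34]

-5  → -5
2   → -5 2
dup → -5 2 2
-7  → -5 2 2 -7
sub → -5 2 9
neg → -5 2 -9
neg → -5 2 9
mul → -5 18
8   → -5 18 8
sub → -5 10
-2  → -5 10 -2
8   → -5 10 -2 8
sub → -5 10 -10
add → -5 0
-6  → -5 0 -6
-34 → -5 0 -6 -34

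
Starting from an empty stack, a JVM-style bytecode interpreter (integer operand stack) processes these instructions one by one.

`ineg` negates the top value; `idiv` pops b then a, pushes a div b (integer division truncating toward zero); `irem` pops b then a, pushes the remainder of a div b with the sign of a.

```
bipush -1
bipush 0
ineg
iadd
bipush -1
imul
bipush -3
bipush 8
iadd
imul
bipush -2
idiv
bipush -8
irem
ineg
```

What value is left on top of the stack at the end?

2

bipush -1 : -1
bipush 0  : -1 0
ineg      : -1 0
iadd      : -1
bipush -1 : -1 -1
imul      : 1
bipush -3 : 1 -3
bipush 8  : 1 -3 8
iadd      : 1 5
imul      : 5
bipush -2 : 5 -2
idiv      : -2
bipush -8 : -2 -8
irem      : -2
ineg      : 2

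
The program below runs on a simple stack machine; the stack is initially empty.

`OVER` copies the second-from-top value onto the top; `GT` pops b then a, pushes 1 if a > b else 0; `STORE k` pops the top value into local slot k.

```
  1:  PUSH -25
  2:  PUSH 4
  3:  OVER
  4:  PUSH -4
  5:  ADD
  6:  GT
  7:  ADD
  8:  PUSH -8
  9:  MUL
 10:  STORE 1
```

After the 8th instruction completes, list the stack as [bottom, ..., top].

[-24, -8]

PUSH -25  -25
PUSH 4    -25 4
OVER      -25 4 -25
PUSH -4   -25 4 -25 -4
ADD       -25 4 -29
GT        -25 1
ADD       -24
PUSH -8   -24 -8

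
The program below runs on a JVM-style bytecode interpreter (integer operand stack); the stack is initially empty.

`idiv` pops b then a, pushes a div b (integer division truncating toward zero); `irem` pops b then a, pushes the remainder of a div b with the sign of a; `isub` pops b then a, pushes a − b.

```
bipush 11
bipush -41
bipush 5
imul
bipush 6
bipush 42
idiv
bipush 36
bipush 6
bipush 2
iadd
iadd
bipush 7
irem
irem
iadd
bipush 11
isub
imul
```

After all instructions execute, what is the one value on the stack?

-2376

bipush 11  -> 11
bipush -41 -> 11 -41
bipush 5   -> 11 -41 5
imul       -> 11 -205
bipush 6   -> 11 -205 6
bipush 42  -> 11 -205 6 42
idiv       -> 11 -205 0
bipush 36  -> 11 -205 0 36
bipush 6   -> 11 -205 0 36 6
bipush 2   -> 11 -205 0 36 6 2
iadd       -> 11 -205 0 36 8
iadd       -> 11 -205 0 44
bipush 7   -> 11 -205 0 44 7
irem       -> 11 -205 0 2
irem       -> 11 -205 0
iadd       -> 11 -205
bipush 11  -> 11 -205 11
isub       -> 11 -216
imul       -> -2376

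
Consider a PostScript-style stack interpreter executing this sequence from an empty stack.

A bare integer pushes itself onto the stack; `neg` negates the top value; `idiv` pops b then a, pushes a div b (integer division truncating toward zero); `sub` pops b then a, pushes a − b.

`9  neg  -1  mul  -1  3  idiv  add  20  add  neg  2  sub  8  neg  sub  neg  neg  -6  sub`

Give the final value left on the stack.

-17

9    : 9
neg  : -9
-1   : -9 -1
mul  : 9
-1   : 9 -1
3    : 9 -1 3
idiv : 9 0
add  : 9
20   : 9 20
add  : 29
neg  : -29
2    : -29 2
sub  : -31
8    : -31 8
neg  : -31 -8
sub  : -23
neg  : 23
neg  : -23
-6   : -23 -6
sub  : -17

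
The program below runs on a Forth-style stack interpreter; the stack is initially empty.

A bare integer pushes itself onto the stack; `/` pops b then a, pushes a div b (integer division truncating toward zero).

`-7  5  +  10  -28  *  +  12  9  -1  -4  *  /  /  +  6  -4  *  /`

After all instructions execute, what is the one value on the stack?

-7  : -7
5   : -7 5
+   : -2
10  : -2 10
-28 : -2 10 -28
*   : -2 -280
+   : -282
12  : -282 12
9   : -282 12 9
-1  : -282 12 9 -1
-4  : -282 12 9 -1 -4
*   : -282 12 9 4
/   : -282 12 2
/   : -282 6
+   : -276
6   : -276 6
-4  : -276 6 -4
*   : -276 -24
/   : 11

11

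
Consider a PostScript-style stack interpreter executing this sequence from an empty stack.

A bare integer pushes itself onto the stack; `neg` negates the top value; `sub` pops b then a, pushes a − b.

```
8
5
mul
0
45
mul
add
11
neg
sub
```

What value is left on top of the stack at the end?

8   → 8
5   → 8 5
mul → 40
0   → 40 0
45  → 40 0 45
mul → 40 0
add → 40
11  → 40 11
neg → 40 -11
sub → 51

51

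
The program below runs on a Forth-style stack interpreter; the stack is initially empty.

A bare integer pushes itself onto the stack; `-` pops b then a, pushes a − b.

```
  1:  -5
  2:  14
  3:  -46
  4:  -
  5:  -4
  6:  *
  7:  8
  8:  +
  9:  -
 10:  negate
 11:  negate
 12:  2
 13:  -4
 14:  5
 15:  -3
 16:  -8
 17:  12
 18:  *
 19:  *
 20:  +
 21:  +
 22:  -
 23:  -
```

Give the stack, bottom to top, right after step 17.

[227, 2, -4, 5, -3, -8, 12]

-5      [-5]
14      [-5, 14]
-46     [-5, 14, -46]
-       [-5, 60]
-4      [-5, 60, -4]
*       [-5, -240]
8       [-5, -240, 8]
+       [-5, -232]
-       [227]
negate  [-227]
negate  [227]
2       [227, 2]
-4      [227, 2, -4]
5       [227, 2, -4, 5]
-3      [227, 2, -4, 5, -3]
-8      [227, 2, -4, 5, -3, -8]
12      [227, 2, -4, 5, -3, -8, 12]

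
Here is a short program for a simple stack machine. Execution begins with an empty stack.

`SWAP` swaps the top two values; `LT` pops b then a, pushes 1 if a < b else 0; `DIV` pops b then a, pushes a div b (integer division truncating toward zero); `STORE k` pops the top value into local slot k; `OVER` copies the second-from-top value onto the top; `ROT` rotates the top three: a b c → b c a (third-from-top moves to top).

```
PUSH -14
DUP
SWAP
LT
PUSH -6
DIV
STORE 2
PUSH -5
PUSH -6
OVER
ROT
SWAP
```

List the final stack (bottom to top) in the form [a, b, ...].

PUSH -14 -> -14
DUP      -> -14 -14
SWAP     -> -14 -14
LT       -> 0
PUSH -6  -> 0 -6
DIV      -> 0
STORE 2  -> (empty)
PUSH -5  -> -5
PUSH -6  -> -5 -6
OVER     -> -5 -6 -5
ROT      -> -6 -5 -5
SWAP     -> -6 -5 -5

[-6, -5, -5]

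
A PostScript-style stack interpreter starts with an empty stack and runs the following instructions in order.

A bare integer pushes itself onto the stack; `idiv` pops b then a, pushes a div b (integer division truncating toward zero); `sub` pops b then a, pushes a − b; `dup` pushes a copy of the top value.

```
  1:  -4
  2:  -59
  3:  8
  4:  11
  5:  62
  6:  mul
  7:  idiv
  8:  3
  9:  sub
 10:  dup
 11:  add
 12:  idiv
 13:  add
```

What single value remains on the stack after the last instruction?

5

-4   → -4
-59  → -4 -59
8    → -4 -59 8
11   → -4 -59 8 11
62   → -4 -59 8 11 62
mul  → -4 -59 8 682
idiv → -4 -59 0
3    → -4 -59 0 3
sub  → -4 -59 -3
dup  → -4 -59 -3 -3
add  → -4 -59 -6
idiv → -4 9
add  → 5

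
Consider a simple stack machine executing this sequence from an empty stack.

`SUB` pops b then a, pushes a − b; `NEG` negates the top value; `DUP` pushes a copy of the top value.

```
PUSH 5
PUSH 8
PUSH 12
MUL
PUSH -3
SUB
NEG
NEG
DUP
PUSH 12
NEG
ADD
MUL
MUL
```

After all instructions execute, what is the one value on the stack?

43065

PUSH 5   [5]
PUSH 8   [5, 8]
PUSH 12  [5, 8, 12]
MUL      [5, 96]
PUSH -3  [5, 96, -3]
SUB      [5, 99]
NEG      [5, -99]
NEG      [5, 99]
DUP      [5, 99, 99]
PUSH 12  [5, 99, 99, 12]
NEG      [5, 99, 99, -12]
ADD      [5, 99, 87]
MUL      [5, 8613]
MUL      [43065]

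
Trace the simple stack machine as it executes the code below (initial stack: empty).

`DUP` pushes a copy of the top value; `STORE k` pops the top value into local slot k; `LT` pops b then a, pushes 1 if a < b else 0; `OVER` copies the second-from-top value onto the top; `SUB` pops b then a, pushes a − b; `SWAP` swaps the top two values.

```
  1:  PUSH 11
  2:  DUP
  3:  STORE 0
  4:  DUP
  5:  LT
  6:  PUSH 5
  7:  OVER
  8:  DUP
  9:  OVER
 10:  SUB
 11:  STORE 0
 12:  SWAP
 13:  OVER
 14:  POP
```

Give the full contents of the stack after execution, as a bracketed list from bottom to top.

PUSH 11 -> 11
DUP     -> 11 11
STORE 0 -> 11
DUP     -> 11 11
LT      -> 0
PUSH 5  -> 0 5
OVER    -> 0 5 0
DUP     -> 0 5 0 0
OVER    -> 0 5 0 0 0
SUB     -> 0 5 0 0
STORE 0 -> 0 5 0
SWAP    -> 0 0 5
OVER    -> 0 0 5 0
POP     -> 0 0 5

[0, 0, 5]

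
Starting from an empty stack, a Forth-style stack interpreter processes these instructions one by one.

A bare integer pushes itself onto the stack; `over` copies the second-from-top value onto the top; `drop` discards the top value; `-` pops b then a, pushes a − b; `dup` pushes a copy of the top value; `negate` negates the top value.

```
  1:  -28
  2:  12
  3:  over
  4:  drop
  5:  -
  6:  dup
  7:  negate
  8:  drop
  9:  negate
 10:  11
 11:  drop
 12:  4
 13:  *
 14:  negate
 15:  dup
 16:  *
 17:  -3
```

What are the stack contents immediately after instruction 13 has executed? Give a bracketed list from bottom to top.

[160]

-28     [-28]
12      [-28, 12]
over    [-28, 12, -28]
drop    [-28, 12]
-       [-40]
dup     [-40, -40]
negate  [-40, 40]
drop    [-40]
negate  [40]
11      [40, 11]
drop    [40]
4       [40, 4]
*       [160]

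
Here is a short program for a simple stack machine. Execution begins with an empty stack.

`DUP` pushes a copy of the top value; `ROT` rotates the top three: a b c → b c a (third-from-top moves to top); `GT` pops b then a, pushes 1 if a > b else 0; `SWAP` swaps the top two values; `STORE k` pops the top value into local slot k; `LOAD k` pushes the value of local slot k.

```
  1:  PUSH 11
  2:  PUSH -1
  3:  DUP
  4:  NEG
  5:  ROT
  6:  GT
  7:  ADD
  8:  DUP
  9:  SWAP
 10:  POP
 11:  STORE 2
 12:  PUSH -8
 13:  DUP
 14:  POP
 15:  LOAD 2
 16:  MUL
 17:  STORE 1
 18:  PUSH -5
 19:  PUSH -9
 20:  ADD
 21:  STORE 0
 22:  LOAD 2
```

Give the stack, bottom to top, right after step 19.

PUSH 11  11
PUSH -1  11 -1
DUP      11 -1 -1
NEG      11 -1 1
ROT      -1 1 11
GT       -1 0
ADD      -1
DUP      -1 -1
SWAP     -1 -1
POP      -1
STORE 2  (empty)
PUSH -8  -8
DUP      -8 -8
POP      -8
LOAD 2   -8 -1
MUL      8
STORE 1  (empty)
PUSH -5  -5
PUSH -9  -5 -9

[-5, -9]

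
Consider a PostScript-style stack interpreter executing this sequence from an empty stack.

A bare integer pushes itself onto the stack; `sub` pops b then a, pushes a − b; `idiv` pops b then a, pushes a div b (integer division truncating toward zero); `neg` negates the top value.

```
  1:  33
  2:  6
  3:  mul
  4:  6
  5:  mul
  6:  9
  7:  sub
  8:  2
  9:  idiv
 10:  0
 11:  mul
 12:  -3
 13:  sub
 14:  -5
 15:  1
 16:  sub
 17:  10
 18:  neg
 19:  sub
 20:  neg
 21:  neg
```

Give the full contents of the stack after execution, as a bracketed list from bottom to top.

[3, 4]

33   -> 33
6    -> 33 6
mul  -> 198
6    -> 198 6
mul  -> 1188
9    -> 1188 9
sub  -> 1179
2    -> 1179 2
idiv -> 589
0    -> 589 0
mul  -> 0
-3   -> 0 -3
sub  -> 3
-5   -> 3 -5
1    -> 3 -5 1
sub  -> 3 -6
10   -> 3 -6 10
neg  -> 3 -6 -10
sub  -> 3 4
neg  -> 3 -4
neg  -> 3 4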